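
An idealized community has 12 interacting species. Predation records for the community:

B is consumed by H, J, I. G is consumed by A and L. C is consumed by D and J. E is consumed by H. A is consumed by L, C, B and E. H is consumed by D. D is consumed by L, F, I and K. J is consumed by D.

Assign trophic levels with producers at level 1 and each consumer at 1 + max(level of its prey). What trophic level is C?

G is a producer → level 1.
A eats G → level 2.
C eats A → level 3.

Trophic level 3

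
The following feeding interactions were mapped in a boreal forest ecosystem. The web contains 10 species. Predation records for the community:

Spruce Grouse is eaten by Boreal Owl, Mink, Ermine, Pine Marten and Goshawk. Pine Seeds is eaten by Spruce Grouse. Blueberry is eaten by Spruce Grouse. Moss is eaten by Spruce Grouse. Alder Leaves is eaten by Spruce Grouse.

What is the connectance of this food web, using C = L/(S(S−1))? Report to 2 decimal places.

C = 0.10

The web has S = 10 species and L = 9 feeding links.
C = L / (S(S−1)) = 9 / 90 = 0.1000 ≈ 0.10.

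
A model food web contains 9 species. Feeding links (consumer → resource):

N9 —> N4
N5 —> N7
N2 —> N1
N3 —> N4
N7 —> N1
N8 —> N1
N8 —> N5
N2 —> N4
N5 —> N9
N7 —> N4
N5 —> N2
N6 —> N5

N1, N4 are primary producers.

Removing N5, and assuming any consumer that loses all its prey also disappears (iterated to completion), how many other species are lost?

Remove N5.
Round 1: N6 (all prey gone) → extinct.
No further losses. Total secondary extinctions: 1.

1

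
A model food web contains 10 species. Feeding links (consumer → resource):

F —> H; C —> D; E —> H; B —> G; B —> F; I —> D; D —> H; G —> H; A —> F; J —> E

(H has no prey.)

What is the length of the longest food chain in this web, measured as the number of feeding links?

One longest chain: H → F → A.
It has 3 species and 2 links.

2 links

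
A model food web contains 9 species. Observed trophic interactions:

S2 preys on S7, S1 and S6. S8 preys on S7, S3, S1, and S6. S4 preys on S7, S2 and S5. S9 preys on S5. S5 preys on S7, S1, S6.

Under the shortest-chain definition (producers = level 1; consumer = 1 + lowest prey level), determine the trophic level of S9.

S7 is a producer → level 1.
S5 eats S7 → level 2.
S9 eats S5 → level 3.
No prey of S9 is below level 2, so 3 is the minimum.

Trophic level 3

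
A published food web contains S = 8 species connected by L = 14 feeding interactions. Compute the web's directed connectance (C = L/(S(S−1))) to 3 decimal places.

C = 0.250

The web has S = 8 species and L = 14 feeding links.
C = L / (S(S−1)) = 14 / 56 = 0.2500 ≈ 0.250.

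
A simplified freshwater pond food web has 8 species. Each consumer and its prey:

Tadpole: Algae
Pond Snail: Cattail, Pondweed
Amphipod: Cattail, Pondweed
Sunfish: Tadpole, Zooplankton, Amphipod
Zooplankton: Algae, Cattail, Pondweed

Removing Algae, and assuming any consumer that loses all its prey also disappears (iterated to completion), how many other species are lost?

Remove Algae.
Round 1: Tadpole (all prey gone) → extinct.
No further losses. Total secondary extinctions: 1.

1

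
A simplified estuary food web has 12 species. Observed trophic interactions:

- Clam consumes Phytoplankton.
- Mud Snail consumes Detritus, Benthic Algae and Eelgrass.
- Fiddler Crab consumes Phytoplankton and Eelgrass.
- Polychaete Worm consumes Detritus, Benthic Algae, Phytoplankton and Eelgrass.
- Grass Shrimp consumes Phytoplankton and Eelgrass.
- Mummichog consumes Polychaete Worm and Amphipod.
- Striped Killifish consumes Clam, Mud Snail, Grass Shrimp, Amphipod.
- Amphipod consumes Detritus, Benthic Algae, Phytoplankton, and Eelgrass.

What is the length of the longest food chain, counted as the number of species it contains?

3 species

One longest chain: Detritus → Polychaete Worm → Mummichog.
It has 3 species and 2 links.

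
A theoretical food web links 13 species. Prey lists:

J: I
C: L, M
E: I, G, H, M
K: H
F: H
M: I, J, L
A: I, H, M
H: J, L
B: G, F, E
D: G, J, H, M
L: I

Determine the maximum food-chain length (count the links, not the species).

4 links

One longest chain: I → J → H → F → B.
It has 5 species and 4 links.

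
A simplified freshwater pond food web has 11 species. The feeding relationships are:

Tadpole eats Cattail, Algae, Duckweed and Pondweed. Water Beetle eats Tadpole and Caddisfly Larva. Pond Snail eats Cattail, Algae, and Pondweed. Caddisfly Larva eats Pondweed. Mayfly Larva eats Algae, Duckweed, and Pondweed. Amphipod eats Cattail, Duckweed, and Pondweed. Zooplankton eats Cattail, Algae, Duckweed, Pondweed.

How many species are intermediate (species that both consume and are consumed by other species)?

2

Intermediate species (has both prey and predators): Tadpole, Caddisfly Larva.
Count: 2.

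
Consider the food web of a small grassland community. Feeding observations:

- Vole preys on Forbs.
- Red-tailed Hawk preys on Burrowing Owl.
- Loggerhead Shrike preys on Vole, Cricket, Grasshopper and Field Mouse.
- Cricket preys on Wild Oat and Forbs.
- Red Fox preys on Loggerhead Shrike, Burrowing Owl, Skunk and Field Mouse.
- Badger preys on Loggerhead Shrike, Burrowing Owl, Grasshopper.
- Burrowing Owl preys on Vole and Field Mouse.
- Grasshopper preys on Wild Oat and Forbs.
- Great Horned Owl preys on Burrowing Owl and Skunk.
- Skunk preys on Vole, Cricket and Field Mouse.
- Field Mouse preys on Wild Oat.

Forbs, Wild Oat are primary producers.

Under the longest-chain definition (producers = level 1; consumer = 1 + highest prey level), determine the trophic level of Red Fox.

Forbs is a producer → level 1.
Grasshopper eats Forbs (level 1); other prey at levels: Wild Oat 1 → level 2.
Loggerhead Shrike eats Grasshopper (level 2); other prey at levels: Vole 2, Cricket 2, Field Mouse 2 → level 3.
Red Fox eats Loggerhead Shrike (level 3); other prey at levels: Field Mouse 2, Skunk 3, Burrowing Owl 3 → level 4.

Trophic level 4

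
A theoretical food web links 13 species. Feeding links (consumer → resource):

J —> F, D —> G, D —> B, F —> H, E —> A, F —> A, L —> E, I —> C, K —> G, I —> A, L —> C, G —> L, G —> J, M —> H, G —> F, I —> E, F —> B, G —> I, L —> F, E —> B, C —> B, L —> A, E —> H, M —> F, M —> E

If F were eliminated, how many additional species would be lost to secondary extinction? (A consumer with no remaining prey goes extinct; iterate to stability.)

1

Remove F.
Round 1: J (all prey gone) → extinct.
No further losses. Total secondary extinctions: 1.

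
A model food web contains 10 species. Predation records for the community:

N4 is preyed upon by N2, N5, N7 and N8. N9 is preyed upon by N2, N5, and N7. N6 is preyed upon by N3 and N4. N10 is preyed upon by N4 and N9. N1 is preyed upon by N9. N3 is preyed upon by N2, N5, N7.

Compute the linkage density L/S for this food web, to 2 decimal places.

There are L = 15 links among S = 10 species.
L/S = 15/10 = 1.5000 ≈ 1.50.

L/S = 1.50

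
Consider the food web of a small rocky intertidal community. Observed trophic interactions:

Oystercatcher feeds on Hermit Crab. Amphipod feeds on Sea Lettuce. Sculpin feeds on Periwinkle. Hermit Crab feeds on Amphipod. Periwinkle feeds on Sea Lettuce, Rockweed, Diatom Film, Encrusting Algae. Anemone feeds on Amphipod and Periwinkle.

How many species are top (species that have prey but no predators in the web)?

Top species (has prey, but nothing eats it): Sculpin, Anemone, Oystercatcher.
Count: 3.

3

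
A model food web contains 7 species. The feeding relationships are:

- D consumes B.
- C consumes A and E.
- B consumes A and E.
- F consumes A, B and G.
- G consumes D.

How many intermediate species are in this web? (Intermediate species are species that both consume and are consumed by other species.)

3

Intermediate species (has both prey and predators): B, D, G.
Count: 3.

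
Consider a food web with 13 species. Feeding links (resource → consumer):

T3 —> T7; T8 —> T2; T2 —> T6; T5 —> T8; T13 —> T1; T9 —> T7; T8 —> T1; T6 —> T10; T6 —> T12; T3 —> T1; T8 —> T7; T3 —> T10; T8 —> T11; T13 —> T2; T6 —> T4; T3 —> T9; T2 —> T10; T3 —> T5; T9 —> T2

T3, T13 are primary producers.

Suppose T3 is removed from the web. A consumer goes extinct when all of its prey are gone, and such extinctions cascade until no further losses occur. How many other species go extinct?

Remove T3.
Round 1: T5 (all prey gone), T9 (all prey gone) → extinct.
Round 2: T8 (all prey gone) → extinct.
Round 3: T11 (all prey gone), T7 (all prey gone) → extinct.
No further losses. Total secondary extinctions: 5.

5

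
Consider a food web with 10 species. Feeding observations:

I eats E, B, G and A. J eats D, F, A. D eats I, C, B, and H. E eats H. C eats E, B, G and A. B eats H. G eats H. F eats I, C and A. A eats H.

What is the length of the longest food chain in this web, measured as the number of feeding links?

4 links

One longest chain: H → G → I → D → J.
It has 5 species and 4 links.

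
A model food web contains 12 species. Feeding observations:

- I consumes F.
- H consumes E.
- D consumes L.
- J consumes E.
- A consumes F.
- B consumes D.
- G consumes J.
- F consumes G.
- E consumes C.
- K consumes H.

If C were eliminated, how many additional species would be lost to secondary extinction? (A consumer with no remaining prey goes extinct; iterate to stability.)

Remove C.
Round 1: E (all prey gone) → extinct.
Round 2: J (all prey gone), H (all prey gone) → extinct.
Round 3: G (all prey gone), K (all prey gone) → extinct.
Round 4: F (all prey gone) → extinct.
Round 5: I (all prey gone), A (all prey gone) → extinct.
No further losses. Total secondary extinctions: 8.

8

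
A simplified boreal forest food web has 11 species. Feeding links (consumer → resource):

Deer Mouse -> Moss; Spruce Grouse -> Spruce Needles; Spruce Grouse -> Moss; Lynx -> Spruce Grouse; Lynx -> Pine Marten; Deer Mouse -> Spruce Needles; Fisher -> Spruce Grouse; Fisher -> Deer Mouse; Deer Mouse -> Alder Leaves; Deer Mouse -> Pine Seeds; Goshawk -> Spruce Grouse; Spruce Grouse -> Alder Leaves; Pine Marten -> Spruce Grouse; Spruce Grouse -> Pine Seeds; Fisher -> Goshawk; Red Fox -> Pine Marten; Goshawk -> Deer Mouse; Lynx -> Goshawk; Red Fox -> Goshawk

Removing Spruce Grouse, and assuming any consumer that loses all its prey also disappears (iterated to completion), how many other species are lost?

1

Remove Spruce Grouse.
Round 1: Pine Marten (all prey gone) → extinct.
No further losses. Total secondary extinctions: 1.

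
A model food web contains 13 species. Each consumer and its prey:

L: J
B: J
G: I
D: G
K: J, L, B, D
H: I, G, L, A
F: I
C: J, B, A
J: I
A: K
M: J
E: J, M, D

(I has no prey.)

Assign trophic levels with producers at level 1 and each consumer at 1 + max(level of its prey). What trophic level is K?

I is a producer → level 1.
J eats I → level 2.
L eats J → level 3.
K eats L (level 3); other prey at levels: J 2, B 3, D 3 → level 4.

Trophic level 4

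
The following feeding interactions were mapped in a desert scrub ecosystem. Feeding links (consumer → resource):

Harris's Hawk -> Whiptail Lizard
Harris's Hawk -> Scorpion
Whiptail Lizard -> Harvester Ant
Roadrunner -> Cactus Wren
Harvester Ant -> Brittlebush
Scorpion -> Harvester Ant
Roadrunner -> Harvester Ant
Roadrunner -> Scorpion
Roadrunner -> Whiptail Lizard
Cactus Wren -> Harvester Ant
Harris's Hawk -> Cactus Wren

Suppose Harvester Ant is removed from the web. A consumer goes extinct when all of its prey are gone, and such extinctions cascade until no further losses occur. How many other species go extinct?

5

Remove Harvester Ant.
Round 1: Scorpion (all prey gone), Whiptail Lizard (all prey gone), Cactus Wren (all prey gone) → extinct.
Round 2: Roadrunner (all prey gone), Harris's Hawk (all prey gone) → extinct.
No further losses. Total secondary extinctions: 5.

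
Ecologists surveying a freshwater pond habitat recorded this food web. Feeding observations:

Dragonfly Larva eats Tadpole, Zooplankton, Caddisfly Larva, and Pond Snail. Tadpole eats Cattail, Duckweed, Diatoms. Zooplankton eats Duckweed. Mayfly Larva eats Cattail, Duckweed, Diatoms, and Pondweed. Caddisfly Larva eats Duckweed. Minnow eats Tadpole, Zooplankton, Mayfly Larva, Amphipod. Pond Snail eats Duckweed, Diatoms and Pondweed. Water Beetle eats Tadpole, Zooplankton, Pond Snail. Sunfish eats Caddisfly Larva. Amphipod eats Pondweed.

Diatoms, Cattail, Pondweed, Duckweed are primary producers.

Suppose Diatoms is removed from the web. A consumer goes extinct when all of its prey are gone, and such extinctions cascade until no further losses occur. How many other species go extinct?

Remove Diatoms.
Every predator of it retains at least one other prey: Pond Snail still has Pondweed, Duckweed; Tadpole still has Cattail, Duckweed; Mayfly Larva still has Cattail, Pondweed, Duckweed.
No consumer loses all prey, so no secondary extinctions occur.

0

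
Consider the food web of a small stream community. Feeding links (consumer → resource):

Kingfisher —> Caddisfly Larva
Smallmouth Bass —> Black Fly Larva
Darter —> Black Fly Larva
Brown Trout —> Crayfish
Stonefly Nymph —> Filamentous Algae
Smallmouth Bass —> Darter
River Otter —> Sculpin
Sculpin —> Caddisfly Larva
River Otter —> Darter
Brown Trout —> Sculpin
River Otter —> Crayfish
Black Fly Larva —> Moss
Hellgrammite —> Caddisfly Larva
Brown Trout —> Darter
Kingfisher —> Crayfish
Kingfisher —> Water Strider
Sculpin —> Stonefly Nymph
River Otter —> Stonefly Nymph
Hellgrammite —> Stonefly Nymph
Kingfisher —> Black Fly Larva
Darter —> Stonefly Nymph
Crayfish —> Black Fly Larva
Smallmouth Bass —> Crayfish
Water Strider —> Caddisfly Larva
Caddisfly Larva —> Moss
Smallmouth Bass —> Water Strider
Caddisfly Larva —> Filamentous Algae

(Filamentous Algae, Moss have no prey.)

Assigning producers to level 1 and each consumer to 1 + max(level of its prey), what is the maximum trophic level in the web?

4

Producers (level 1): Filamentous Algae, Moss.
Filamentous Algae → Stonefly Nymph → Darter → Smallmouth Bass gives Smallmouth Bass level 4.
No species has a prey at level 4, so no species reaches level 5.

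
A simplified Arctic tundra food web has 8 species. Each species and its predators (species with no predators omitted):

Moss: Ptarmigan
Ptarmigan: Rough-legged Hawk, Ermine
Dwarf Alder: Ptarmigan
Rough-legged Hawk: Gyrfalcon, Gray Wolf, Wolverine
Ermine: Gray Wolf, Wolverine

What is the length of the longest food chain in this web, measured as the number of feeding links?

One longest chain: Dwarf Alder → Ptarmigan → Rough-legged Hawk → Gyrfalcon.
It has 4 species and 3 links.

3 links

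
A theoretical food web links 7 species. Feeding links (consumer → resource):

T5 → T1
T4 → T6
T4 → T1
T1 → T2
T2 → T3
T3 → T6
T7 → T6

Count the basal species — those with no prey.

Basal species (no prey listed): T6.
Count: 1.

1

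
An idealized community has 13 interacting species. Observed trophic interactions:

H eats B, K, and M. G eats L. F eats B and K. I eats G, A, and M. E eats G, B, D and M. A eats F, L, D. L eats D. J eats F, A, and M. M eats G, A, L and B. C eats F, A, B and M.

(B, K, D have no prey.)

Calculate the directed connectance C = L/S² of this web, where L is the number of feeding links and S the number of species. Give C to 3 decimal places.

The web has S = 13 species and L = 28 feeding links.
C = L / S² = 28 / 169 = 0.1657 ≈ 0.166.

C = 0.166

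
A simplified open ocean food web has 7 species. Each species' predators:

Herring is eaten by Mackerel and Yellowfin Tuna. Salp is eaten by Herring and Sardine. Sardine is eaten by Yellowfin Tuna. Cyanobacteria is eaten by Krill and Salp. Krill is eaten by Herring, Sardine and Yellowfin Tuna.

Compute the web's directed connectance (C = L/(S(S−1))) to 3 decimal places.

The web has S = 7 species and L = 10 feeding links.
C = L / (S(S−1)) = 10 / 42 = 0.2381 ≈ 0.238.

C = 0.238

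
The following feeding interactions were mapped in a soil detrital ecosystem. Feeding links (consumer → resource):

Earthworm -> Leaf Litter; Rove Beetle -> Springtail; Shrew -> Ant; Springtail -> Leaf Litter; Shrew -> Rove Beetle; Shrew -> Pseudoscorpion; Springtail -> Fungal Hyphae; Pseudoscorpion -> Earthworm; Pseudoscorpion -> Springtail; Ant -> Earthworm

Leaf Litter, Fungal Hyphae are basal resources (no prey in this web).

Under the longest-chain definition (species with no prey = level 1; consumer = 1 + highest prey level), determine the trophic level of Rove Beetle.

Leaf Litter has no prey (basal) → level 1.
Springtail eats Leaf Litter (level 1); other prey at levels: Fungal Hyphae 1 → level 2.
Rove Beetle eats Springtail → level 3.

Trophic level 3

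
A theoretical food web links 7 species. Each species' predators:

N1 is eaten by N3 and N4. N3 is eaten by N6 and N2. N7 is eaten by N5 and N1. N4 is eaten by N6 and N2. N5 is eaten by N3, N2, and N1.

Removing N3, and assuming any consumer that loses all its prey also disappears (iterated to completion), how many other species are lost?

Remove N3.
Every predator of it retains at least one other prey: N2 still has N5, N4; N6 still has N4.
No consumer loses all prey, so no secondary extinctions occur.

0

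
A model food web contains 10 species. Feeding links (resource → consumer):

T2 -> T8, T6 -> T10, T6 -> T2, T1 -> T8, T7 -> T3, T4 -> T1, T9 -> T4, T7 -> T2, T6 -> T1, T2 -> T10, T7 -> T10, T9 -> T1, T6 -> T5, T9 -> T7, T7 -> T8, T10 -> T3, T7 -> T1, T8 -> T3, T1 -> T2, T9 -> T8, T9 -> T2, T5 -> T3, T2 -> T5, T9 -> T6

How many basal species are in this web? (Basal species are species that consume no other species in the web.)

Basal species (no prey listed): T9.
Count: 1.

1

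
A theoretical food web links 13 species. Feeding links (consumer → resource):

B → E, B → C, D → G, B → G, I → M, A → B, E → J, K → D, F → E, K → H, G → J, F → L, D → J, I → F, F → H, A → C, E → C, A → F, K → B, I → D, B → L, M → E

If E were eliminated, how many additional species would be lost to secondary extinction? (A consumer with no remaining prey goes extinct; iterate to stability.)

Remove E.
Round 1: M (all prey gone) → extinct.
No further losses. Total secondary extinctions: 1.

1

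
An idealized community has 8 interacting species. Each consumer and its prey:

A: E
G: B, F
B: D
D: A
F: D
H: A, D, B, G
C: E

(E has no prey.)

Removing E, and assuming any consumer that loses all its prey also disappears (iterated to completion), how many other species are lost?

Remove E.
Round 1: A (all prey gone), C (all prey gone) → extinct.
Round 2: D (all prey gone) → extinct.
Round 3: B (all prey gone), F (all prey gone) → extinct.
Round 4: G (all prey gone) → extinct.
Round 5: H (all prey gone) → extinct.
No further losses. Total secondary extinctions: 7.

7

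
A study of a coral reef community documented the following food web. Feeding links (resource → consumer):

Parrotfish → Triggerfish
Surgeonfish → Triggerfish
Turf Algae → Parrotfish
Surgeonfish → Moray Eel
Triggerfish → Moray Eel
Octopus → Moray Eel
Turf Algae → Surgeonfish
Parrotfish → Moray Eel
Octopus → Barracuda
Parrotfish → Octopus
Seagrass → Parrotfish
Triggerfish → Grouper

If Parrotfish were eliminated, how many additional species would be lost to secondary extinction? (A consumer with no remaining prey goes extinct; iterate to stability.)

Remove Parrotfish.
Round 1: Octopus (all prey gone) → extinct.
Round 2: Barracuda (all prey gone) → extinct.
No further losses. Total secondary extinctions: 2.

2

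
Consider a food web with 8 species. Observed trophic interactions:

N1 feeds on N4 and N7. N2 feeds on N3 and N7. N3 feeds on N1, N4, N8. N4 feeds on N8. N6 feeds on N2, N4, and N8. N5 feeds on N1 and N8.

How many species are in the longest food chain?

One longest chain: N8 → N4 → N1 → N3 → N2 → N6.
It has 6 species and 5 links.

6 species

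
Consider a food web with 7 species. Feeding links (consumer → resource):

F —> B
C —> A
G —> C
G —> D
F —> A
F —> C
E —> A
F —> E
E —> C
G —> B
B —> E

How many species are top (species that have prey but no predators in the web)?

2

Top species (has prey, but nothing eats it): F, G.
Count: 2.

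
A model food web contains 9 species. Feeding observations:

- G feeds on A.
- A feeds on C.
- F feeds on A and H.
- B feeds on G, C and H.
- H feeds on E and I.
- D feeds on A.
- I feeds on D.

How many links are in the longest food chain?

One longest chain: C → A → D → I → H → B.
It has 6 species and 5 links.

5 links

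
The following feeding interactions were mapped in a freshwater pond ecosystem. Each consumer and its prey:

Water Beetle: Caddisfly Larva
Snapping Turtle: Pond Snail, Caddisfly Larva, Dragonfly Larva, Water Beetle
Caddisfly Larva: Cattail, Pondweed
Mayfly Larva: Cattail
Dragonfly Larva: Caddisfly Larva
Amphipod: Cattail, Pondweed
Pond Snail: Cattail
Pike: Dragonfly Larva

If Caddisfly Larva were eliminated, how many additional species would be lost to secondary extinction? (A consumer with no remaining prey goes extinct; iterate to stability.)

Remove Caddisfly Larva.
Round 1: Dragonfly Larva (all prey gone), Water Beetle (all prey gone) → extinct.
Round 2: Pike (all prey gone) → extinct.
No further losses. Total secondary extinctions: 3.

3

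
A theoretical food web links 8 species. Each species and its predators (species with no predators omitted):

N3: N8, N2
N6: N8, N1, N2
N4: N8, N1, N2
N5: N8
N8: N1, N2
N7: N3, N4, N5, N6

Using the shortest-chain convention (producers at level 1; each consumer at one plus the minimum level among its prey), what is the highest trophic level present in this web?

Producers (level 1): N7.
Following each consumer down to its lowest-level prey: N7 → N4 → N1 (levels 1 through 3).
All prey of N1 (N4 2, N6 2, N8 3) are at level 2 or above, so N1 is at level 1 + 2 = 3.
Every consumer has at least one prey at level 2 or below, so none exceeds level 3.

3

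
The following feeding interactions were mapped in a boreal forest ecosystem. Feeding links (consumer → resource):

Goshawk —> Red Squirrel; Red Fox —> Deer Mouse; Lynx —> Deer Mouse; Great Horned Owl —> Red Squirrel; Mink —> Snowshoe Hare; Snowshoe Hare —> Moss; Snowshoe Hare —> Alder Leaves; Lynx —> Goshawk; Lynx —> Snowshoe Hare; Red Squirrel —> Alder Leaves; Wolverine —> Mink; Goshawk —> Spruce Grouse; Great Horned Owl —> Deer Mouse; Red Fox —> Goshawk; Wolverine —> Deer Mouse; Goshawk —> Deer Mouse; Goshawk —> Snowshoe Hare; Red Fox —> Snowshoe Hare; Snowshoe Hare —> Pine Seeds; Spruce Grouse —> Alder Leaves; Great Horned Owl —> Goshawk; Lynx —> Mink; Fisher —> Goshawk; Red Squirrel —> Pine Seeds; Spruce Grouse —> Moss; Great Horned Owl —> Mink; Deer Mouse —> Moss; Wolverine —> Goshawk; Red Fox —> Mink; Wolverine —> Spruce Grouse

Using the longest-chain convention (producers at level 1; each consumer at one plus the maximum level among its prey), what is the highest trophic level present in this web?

4

Producers (level 1): Pine Seeds, Moss, Alder Leaves.
Pine Seeds → Snowshoe Hare → Goshawk → Wolverine gives Wolverine level 4.
No species has a prey at level 4, so no species reaches level 5.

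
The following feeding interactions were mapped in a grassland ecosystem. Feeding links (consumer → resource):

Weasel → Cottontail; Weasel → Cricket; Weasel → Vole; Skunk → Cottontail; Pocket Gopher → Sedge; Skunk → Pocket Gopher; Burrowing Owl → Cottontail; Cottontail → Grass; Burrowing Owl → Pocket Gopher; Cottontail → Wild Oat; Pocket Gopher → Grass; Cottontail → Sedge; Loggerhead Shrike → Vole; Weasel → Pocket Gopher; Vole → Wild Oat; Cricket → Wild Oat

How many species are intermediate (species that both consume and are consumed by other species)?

4

Intermediate species (has both prey and predators): Vole, Cricket, Pocket Gopher, Cottontail.
Count: 4.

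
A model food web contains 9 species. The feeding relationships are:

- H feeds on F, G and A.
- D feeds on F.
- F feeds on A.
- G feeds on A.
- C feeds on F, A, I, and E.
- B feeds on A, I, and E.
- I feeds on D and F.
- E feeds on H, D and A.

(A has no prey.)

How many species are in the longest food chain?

5 species

One longest chain: A → F → D → I → B.
It has 5 species and 4 links.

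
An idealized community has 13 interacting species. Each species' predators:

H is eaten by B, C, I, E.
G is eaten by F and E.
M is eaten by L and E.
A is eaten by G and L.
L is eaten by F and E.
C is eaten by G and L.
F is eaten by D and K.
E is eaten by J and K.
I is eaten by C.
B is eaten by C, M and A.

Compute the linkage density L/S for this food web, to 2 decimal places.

There are L = 22 links among S = 13 species.
L/S = 22/13 = 1.6923 ≈ 1.69.

L/S = 1.69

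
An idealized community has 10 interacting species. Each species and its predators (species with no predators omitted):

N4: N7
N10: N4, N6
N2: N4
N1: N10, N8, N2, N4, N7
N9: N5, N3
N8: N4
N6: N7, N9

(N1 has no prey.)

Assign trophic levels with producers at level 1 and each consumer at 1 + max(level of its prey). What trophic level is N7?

N1 is a producer → level 1.
N10 eats N1 → level 2.
N4 eats N10 (level 2); other prey at levels: N1 1, N8 2, N2 2 → level 3.
N7 eats N4 (level 3); other prey at levels: N1 1, N6 3 → level 4.

Trophic level 4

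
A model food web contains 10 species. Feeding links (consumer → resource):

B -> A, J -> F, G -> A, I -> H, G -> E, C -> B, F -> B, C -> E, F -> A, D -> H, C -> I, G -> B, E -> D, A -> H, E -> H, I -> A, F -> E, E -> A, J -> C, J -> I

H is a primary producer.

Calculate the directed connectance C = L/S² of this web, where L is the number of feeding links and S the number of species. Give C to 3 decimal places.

C = 0.200

The web has S = 10 species and L = 20 feeding links.
C = L / S² = 20 / 100 = 0.2000 ≈ 0.200.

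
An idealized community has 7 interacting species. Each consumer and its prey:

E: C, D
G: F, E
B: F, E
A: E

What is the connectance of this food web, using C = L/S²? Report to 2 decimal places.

C = 0.14

The web has S = 7 species and L = 7 feeding links.
C = L / S² = 7 / 49 = 0.1429 ≈ 0.14.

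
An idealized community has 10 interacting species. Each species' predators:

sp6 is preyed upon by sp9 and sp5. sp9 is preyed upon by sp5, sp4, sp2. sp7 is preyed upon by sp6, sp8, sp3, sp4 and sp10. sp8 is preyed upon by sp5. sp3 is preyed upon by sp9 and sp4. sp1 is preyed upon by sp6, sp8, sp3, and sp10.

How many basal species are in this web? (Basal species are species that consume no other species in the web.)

Basal species (no prey listed): sp1, sp7.
Count: 2.

2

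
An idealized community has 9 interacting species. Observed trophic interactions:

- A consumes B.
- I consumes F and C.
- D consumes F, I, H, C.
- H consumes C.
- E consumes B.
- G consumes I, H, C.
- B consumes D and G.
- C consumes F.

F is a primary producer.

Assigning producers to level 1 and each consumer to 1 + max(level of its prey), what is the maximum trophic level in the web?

6

Producers (level 1): F.
F → C → H → G → B → A gives A level 6.
No species has a prey at level 6, so no species reaches level 7.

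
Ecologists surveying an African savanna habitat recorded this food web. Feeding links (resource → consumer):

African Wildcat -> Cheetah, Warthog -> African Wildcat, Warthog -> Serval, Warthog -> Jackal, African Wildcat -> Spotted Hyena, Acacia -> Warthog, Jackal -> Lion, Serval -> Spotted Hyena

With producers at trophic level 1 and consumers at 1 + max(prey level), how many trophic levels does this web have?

Producers (level 1): Acacia.
Acacia → Warthog → African Wildcat → Cheetah gives Cheetah level 4.
No species has a prey at level 4, so no species reaches level 5.

4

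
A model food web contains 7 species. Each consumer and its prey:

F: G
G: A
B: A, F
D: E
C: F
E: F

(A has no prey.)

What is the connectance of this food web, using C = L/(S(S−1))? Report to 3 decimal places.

The web has S = 7 species and L = 7 feeding links.
C = L / (S(S−1)) = 7 / 42 = 0.1667 ≈ 0.167.

C = 0.167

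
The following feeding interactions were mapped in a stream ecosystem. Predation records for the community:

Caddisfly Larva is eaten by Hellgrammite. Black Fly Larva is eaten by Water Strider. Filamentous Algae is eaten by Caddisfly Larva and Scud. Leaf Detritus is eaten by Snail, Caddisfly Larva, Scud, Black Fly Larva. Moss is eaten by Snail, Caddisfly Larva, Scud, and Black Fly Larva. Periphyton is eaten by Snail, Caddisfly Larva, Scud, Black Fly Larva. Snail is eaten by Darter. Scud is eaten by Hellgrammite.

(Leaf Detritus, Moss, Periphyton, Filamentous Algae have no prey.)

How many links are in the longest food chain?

2 links

One longest chain: Leaf Detritus → Black Fly Larva → Water Strider.
It has 3 species and 2 links.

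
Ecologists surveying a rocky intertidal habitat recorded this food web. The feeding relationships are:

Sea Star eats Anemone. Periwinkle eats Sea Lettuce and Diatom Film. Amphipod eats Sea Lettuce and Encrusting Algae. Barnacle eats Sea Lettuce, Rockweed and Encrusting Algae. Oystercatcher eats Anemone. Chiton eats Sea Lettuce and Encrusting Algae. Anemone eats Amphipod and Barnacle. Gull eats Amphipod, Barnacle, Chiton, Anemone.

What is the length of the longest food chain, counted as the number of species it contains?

One longest chain: Sea Lettuce → Amphipod → Anemone → Oystercatcher.
It has 4 species and 3 links.

4 species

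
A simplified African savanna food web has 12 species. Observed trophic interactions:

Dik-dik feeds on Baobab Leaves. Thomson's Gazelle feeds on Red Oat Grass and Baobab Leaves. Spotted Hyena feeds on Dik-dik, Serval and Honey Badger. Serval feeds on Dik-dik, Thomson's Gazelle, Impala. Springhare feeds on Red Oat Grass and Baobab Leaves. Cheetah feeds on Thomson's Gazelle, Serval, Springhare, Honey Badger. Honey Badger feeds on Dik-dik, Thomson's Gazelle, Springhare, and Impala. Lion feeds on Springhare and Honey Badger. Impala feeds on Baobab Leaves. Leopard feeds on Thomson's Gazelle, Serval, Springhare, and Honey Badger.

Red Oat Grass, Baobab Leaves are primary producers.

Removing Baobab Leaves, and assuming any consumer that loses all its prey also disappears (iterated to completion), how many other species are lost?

2

Remove Baobab Leaves.
Round 1: Dik-dik (all prey gone), Impala (all prey gone) → extinct.
No further losses. Total secondary extinctions: 2.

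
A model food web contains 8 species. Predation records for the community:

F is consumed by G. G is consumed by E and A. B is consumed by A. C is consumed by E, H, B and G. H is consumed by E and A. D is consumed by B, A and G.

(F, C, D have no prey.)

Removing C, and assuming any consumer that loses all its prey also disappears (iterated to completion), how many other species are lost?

Remove C.
Round 1: H (all prey gone) → extinct.
No further losses. Total secondary extinctions: 1.

1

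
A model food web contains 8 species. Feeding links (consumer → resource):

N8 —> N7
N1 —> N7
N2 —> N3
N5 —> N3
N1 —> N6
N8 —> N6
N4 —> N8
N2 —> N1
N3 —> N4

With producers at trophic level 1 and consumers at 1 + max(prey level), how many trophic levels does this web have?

5

Producers (level 1): N6, N7.
N6 → N8 → N4 → N3 → N5 gives N5 level 5.
No species has a prey at level 5, so no species reaches level 6.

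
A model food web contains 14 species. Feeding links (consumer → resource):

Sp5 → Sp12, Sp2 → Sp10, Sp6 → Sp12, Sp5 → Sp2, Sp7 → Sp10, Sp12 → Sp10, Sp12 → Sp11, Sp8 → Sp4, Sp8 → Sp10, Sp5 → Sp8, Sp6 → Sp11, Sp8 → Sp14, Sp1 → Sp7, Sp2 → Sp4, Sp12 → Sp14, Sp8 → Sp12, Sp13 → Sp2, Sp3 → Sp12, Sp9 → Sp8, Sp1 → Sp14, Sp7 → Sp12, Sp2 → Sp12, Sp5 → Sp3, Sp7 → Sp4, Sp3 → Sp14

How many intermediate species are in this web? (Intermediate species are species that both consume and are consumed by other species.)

5

Intermediate species (has both prey and predators): Sp12, Sp2, Sp3, Sp7, Sp8.
Count: 5.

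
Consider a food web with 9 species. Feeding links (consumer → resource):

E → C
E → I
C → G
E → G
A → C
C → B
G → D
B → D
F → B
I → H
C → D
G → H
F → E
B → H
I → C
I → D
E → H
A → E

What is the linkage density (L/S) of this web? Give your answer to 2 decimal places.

There are L = 18 links among S = 9 species.
L/S = 18/9 = 2.0000 ≈ 2.00.

L/S = 2.00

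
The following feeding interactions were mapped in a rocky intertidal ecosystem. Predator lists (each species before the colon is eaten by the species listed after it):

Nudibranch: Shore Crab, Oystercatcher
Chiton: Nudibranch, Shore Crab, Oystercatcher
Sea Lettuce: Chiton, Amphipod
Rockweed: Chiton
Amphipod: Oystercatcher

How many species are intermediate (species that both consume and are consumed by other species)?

3

Intermediate species (has both prey and predators): Chiton, Amphipod, Nudibranch.
Count: 3.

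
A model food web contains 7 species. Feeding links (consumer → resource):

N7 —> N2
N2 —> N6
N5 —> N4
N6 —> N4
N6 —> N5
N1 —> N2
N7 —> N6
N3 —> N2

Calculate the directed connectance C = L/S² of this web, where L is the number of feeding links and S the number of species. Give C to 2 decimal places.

C = 0.16

The web has S = 7 species and L = 8 feeding links.
C = L / S² = 8 / 49 = 0.1633 ≈ 0.16.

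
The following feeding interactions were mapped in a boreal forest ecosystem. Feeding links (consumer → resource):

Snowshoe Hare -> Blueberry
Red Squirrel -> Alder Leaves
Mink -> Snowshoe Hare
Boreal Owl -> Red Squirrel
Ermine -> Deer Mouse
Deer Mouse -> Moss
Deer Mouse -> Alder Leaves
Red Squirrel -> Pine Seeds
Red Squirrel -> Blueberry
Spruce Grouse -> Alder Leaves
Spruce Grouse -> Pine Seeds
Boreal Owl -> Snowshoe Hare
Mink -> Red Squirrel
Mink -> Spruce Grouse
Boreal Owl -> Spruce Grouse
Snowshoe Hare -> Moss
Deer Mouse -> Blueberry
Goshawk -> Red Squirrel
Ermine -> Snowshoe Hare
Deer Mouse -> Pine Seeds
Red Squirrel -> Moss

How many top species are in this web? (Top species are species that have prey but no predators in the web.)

Top species (has prey, but nothing eats it): Goshawk, Mink, Boreal Owl, Ermine.
Count: 4.

4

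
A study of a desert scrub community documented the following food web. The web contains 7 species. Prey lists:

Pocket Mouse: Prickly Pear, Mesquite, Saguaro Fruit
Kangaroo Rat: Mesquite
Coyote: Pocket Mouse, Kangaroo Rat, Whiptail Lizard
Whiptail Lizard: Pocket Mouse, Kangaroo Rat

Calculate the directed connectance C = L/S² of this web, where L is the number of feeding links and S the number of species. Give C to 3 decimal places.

The web has S = 7 species and L = 9 feeding links.
C = L / S² = 9 / 49 = 0.1837 ≈ 0.184.

C = 0.184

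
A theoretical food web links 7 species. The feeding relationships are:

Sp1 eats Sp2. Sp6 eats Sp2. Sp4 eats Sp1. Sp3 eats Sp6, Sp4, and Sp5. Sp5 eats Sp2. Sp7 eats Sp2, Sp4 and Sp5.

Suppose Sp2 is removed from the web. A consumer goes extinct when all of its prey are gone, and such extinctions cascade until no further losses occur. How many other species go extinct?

Remove Sp2.
Round 1: Sp1 (all prey gone), Sp5 (all prey gone), Sp6 (all prey gone) → extinct.
Round 2: Sp4 (all prey gone) → extinct.
Round 3: Sp3 (all prey gone), Sp7 (all prey gone) → extinct.
No further losses. Total secondary extinctions: 6.

6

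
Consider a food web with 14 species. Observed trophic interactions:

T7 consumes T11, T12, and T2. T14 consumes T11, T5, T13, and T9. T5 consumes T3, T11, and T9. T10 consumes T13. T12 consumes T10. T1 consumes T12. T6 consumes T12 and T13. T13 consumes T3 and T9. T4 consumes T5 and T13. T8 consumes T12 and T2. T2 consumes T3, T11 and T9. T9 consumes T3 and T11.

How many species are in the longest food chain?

6 species

One longest chain: T11 → T9 → T13 → T10 → T12 → T1.
It has 6 species and 5 links.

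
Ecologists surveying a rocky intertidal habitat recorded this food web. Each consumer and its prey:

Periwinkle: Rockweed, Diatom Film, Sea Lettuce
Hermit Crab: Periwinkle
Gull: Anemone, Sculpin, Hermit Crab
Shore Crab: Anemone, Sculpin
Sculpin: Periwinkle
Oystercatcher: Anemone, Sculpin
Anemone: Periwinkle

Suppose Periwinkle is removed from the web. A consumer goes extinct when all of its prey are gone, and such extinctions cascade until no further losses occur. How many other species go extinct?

Remove Periwinkle.
Round 1: Anemone (all prey gone), Sculpin (all prey gone), Hermit Crab (all prey gone) → extinct.
Round 2: Gull (all prey gone), Shore Crab (all prey gone), Oystercatcher (all prey gone) → extinct.
No further losses. Total secondary extinctions: 6.

6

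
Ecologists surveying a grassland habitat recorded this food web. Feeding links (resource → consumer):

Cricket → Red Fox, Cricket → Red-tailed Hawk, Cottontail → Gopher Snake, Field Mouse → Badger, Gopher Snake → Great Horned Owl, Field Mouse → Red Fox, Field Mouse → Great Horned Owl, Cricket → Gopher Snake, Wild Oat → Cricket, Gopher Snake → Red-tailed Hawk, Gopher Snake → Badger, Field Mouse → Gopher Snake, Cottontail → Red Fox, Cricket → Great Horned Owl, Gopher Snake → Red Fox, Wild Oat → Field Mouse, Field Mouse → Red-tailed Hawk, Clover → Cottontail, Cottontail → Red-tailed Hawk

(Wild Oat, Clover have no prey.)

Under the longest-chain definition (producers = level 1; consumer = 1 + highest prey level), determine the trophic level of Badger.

Wild Oat is a producer → level 1.
Cricket eats Wild Oat → level 2.
Gopher Snake eats Cricket (level 2); other prey at levels: Cottontail 2, Field Mouse 2 → level 3.
Badger eats Gopher Snake (level 3); other prey at levels: Field Mouse 2 → level 4.

Trophic level 4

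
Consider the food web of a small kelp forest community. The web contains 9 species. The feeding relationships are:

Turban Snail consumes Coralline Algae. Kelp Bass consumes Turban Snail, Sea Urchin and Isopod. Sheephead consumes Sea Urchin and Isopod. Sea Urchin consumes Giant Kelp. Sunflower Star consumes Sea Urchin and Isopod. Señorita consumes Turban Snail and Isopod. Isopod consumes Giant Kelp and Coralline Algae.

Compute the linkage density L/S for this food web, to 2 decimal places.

There are L = 13 links among S = 9 species.
L/S = 13/9 = 1.4444 ≈ 1.44.

L/S = 1.44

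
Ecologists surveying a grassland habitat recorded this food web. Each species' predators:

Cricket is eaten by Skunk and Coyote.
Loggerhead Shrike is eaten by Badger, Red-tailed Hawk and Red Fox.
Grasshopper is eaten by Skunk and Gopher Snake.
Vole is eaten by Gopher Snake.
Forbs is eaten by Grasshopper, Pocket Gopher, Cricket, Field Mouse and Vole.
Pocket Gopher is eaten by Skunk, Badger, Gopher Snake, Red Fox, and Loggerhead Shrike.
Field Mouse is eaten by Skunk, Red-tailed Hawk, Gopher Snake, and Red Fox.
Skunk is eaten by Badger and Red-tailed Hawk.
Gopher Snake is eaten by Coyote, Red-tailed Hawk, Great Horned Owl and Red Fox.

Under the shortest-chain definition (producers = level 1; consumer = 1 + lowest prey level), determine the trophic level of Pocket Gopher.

Forbs is a producer → level 1.
Pocket Gopher eats Forbs → level 2.

Trophic level 2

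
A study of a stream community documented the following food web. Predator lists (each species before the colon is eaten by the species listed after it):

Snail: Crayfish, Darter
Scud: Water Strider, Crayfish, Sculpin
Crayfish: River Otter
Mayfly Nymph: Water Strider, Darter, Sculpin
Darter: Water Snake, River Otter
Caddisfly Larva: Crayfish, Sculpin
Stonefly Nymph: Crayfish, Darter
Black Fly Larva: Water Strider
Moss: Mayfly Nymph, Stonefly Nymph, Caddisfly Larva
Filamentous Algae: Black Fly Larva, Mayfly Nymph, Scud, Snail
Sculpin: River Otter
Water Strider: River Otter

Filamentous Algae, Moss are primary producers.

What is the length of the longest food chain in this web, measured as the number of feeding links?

3 links

One longest chain: Filamentous Algae → Mayfly Nymph → Darter → Water Snake.
It has 4 species and 3 links.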